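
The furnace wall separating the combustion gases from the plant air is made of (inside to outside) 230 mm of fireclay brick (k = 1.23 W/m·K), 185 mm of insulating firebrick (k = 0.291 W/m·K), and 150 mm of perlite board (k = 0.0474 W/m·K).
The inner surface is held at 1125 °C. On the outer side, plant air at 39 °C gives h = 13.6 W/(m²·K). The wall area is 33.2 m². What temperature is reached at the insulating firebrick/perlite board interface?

Model the wall as resistances in series:
R_fireclay brick = L/(kA) = 0.23/(1.23×33.2) = 0.005632 K/W
R_insulating firebrick = L/(kA) = 0.185/(0.291×33.2) = 0.01915 K/W
R_perlite board = L/(kA) = 0.15/(0.0474×33.2) = 0.09532 K/W
R_outer film = 1/(h_o·A) = 1/(13.6×33.2) = 0.002215 K/W
R_total = 0.1223 K/W;  Q = ΔT/R_total = 1086/0.1223 = 8879 W
T_interface = T_inner − Q·ΣR(inner→interface) = 1125 − 8880×0.02478

T ≈ 905 °C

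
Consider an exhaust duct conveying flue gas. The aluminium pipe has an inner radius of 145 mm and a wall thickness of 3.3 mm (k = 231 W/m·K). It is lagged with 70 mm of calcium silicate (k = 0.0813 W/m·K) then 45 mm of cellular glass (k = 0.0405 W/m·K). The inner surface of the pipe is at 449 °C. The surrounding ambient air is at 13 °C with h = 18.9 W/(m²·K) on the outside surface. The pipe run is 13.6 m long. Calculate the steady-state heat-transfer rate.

Cylindrical conduction, so R = ln(r₂/r₁)/(2πkL) per layer, in series:
R_aluminium pipe wall = ln(148.3/145)/(2π×231×13.6) = 1.14×10^-6 K/W
R_calcium silicate = ln(218.3/148.3)/(2π×0.0813×13.6) = 0.05565 K/W
R_cellular glass = ln(263.3/218.3)/(2π×0.0405×13.6) = 0.05416 K/W
R_outer film = 1/(h_o·2πr_oL) = 1/(18.9×2π×0.2633×13.6) = 0.002352 K/W
R_total = 0.1122 K/W
Q = ΔT/R_total = 436/0.1122

Q ≈ 3890 W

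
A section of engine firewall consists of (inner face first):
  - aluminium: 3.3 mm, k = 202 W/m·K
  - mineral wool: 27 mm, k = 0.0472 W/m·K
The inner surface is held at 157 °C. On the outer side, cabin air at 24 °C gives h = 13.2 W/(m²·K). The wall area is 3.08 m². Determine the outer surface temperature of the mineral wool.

T ≈ 39.6 °C

Treating each layer as a thermal resistance in series:
R_aluminium = L/(kA) = 0.0033/(202×3.08) = 5.304×10^-6 K/W
R_mineral wool = L/(kA) = 0.027/(0.0472×3.08) = 0.1857 K/W
R_outer film = 1/(h_o·A) = 1/(13.2×3.08) = 0.0246 K/W
R_total = 0.2103 K/W;  Q = ΔT/R_total = 133/0.2103 = 632.3 W
T_interface = T_inner − Q·ΣR(inner→interface) = 157 − 632×0.1857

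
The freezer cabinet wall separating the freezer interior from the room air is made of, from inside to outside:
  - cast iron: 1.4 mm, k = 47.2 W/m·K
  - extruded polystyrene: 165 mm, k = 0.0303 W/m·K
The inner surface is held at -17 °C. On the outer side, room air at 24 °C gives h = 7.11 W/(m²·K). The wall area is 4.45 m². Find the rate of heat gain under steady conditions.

Q ≈ 32.7 W

Treating each layer as a thermal resistance in series:
R_cast iron = L/(kA) = 0.0014/(47.2×4.45) = 6.665×10^-6 K/W
R_extruded polystyrene = L/(kA) = 0.165/(0.0303×4.45) = 1.224 K/W
R_outer film = 1/(h_o·A) = 1/(7.11×4.45) = 0.03161 K/W
R_total = 1.255 K/W
Q = ΔT / R_total = 41 / 1.255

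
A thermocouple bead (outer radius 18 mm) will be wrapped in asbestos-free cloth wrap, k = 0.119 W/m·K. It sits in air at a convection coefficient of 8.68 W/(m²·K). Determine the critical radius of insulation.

r_cr ≈ 27.4 mm

For a sphere r_cr = 2k/h = 2×0.119/8.68
r_cr = 27.4 mm; since the bare radius (18 mm) is below r_cr, adding a thin layer of insulation will *increase* heat loss.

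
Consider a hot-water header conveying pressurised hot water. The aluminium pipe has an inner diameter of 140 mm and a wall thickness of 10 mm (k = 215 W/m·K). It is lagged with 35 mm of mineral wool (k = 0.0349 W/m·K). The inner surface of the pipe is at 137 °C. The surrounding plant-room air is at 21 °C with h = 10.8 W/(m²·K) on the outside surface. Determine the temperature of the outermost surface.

T ≈ 29.3 °C

Per-layer cylindrical resistances, series-summed:
R_aluminium pipe wall = ln(80/70)/(2π×215×1) = 9.885×10^-5 K/W
R_mineral wool = ln(115/80)/(2π×0.0349×1) = 1.655 K/W
R_outer film = 1/(h_o·2πr_oL) = 1/(10.8×2π×0.115×1) = 0.1281 K/W
R_total = 1.783 K/W
Q = ΔT/R_total = 116/1.783
Q = 65.1 W/m
T_interface = T_inner − Q·ΣR(inner→interface) = 137 − 65.1×1.655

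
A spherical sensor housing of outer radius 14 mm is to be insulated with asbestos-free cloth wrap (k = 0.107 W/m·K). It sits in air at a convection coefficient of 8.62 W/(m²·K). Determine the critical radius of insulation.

For a sphere r_cr = 2k/h = 2×0.107/8.62
r_cr = 24.8 mm; since the bare radius (14 mm) is below r_cr, adding a thin layer of insulation will *increase* heat loss.

r_cr ≈ 24.8 mm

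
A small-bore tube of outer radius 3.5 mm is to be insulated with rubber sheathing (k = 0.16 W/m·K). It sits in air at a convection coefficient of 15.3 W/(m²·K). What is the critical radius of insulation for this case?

For a cylinder r_cr = k/h = 0.16/15.3
r_cr = 10.5 mm; since the bare radius (3.5 mm) is below r_cr, adding a thin layer of insulation will *increase* heat loss.

r_cr ≈ 10.5 mm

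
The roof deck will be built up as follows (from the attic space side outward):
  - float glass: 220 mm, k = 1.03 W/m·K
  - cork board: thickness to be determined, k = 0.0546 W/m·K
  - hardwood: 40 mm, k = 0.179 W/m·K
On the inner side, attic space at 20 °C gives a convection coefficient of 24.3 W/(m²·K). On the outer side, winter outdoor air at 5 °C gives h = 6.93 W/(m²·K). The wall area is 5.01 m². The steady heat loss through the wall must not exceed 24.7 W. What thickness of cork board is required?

Model the wall as resistances in series:
R_inner film = 1/(h_i·A) = 1/(24.3×5.01) = 0.008214 K/W
R_float glass = L/(kA) = 0.22/(1.03×5.01) = 0.04263 K/W
R_hardwood = L/(kA) = 0.04/(0.179×5.01) = 0.0446 K/W
R_outer film = 1/(h_o·A) = 1/(6.93×5.01) = 0.0288 K/W
Sum of the known resistances R_other = 0.1243 K/W
Required total resistance R_tot = ΔT/Q_allow = 15/24.7 = 0.6073 K/W
R_cork board = R_tot − R_other = 0.483 K/W
L = R·k·A = 0.483×0.0546×5.01

L ≈ 132 mm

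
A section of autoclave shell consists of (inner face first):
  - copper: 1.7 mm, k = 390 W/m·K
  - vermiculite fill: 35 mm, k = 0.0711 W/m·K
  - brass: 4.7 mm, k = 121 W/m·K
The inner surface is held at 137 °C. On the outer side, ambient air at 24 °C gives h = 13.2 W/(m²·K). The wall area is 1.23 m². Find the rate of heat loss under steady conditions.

Q ≈ 245 W

Treating each layer as a thermal resistance in series:
R_copper = L/(kA) = 0.0017/(390×1.23) = 3.544×10^-6 K/W
R_vermiculite fill = L/(kA) = 0.035/(0.0711×1.23) = 0.4002 K/W
R_brass = L/(kA) = 0.0047/(121×1.23) = 3.158×10^-5 K/W
R_outer film = 1/(h_o·A) = 1/(13.2×1.23) = 0.06159 K/W
R_total = 0.4618 K/W
Q = ΔT / R_total = 113 / 0.4618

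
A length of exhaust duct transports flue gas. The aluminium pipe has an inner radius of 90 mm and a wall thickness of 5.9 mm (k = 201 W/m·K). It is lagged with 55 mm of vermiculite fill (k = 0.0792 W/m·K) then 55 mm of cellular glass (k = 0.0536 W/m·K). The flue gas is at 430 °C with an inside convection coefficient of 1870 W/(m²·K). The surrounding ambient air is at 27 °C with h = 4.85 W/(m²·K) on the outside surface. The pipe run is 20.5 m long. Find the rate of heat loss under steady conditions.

Q ≈ 4140 W

Treating each annulus and film as a series resistance:
R_inner film = 1/(h_i·2πr₁L) = 1/(1870×2π×0.09×20.5) = 4.613×10^-5 K/W
R_aluminium pipe wall = ln(95.9/90)/(2π×201×20.5) = 2.453×10^-6 K/W
R_vermiculite fill = ln(150.9/95.9)/(2π×0.0792×20.5) = 0.04444 K/W
R_cellular glass = ln(205.9/150.9)/(2π×0.0536×20.5) = 0.04501 K/W
R_outer film = 1/(h_o·2πr_oL) = 1/(4.85×2π×0.2059×20.5) = 0.007774 K/W
R_total = 0.09727 K/W
Q = ΔT/R_total = 403/0.09727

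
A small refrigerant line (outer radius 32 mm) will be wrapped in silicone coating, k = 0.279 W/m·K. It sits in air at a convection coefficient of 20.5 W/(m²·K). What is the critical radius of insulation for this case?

For a cylinder r_cr = k/h = 0.279/20.5
r_cr = 13.6 mm; since the bare radius (32 mm) is above r_cr, any added insulation will reduce heat loss.

r_cr ≈ 13.6 mm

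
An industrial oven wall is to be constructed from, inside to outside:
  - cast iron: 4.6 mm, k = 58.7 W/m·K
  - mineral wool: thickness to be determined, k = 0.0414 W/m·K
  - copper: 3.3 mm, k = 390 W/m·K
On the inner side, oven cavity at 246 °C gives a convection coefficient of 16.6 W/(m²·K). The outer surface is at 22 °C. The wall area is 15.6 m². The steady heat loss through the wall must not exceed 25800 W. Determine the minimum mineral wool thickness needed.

Treating each layer as a thermal resistance in series:
R_inner film = 1/(h_i·A) = 1/(16.6×15.6) = 0.003862 K/W
R_cast iron = L/(kA) = 0.0046/(58.7×15.6) = 5.023×10^-6 K/W
R_copper = L/(kA) = 0.0033/(390×15.6) = 5.424×10^-7 K/W
Sum of the known resistances R_other = 0.003867 K/W
Required total resistance R_tot = ΔT/Q_allow = 224/25800 = 0.008682 K/W
R_mineral wool = R_tot − R_other = 0.004815 K/W
L = R·k·A = 0.004815×0.0414×15.6

L ≈ 3.11 mm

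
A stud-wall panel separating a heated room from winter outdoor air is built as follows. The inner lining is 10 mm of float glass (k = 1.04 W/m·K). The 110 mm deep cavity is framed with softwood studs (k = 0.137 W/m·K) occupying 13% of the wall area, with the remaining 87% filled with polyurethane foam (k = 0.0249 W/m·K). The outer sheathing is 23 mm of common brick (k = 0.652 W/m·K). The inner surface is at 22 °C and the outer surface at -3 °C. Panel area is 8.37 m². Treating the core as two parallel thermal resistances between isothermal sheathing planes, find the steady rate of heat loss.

Q ≈ 73.9 W

Sheathing layers in series; stud and cavity paths in parallel between them.
R_inner = 0.01/(1.04×8.37) = 0.001149 K/W
R_stud  = 0.11/(0.137×0.13×8.37) = 0.7379 K/W
R_cav   = 0.11/(0.0249×0.87×8.37) = 0.6067 K/W
1/R_core = 1/R_stud + 1/R_cav → R_core = 0.3329 K/W
R_outer = 0.023/(0.652×8.37) = 0.004215 K/W
R_total = 0.3383 K/W
Q = ΔT/R_total = 25/0.3383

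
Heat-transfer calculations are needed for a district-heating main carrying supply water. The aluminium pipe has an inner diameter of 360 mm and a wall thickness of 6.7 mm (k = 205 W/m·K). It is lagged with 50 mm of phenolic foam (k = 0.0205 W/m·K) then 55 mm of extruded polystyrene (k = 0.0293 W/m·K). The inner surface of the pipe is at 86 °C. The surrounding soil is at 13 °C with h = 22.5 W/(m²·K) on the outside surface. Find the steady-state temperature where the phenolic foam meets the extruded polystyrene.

T ≈ 41.2 °C

Radial resistances (cylindrical: R_cond = ln(r_o/r_i)/(2πkL), R_conv = 1/(h·2πrL)):
R_aluminium pipe wall = ln(186.7/180)/(2π×205×1) = 2.837×10^-5 K/W
R_phenolic foam = ln(236.7/186.7)/(2π×0.0205×1) = 1.842 K/W
R_extruded polystyrene = ln(291.7/236.7)/(2π×0.0293×1) = 1.135 K/W
R_outer film = 1/(h_o·2πr_oL) = 1/(22.5×2π×0.2917×1) = 0.02425 K/W
R_total = 3.001 K/W
Q = ΔT/R_total = 73/3.001
Q = 24.3 W/m
T_interface = T_inner − Q·ΣR(inner→interface) = 86 − 24.3×1.842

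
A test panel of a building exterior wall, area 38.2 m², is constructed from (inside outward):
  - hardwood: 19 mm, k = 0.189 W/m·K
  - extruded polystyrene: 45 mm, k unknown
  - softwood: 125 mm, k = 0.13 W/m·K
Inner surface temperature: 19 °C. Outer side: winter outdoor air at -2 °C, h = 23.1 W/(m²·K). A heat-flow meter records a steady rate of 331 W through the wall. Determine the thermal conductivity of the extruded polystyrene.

k ≈ 0.0341 W/(m·K)

Series thermal resistances:
R_hardwood = L/(kA) = 0.019/(0.189×38.2) = 0.002632 K/W
R_softwood = L/(kA) = 0.125/(0.13×38.2) = 0.02517 K/W
R_outer film = 1/(h_o·A) = 1/(23.1×38.2) = 0.001133 K/W
Sum of known resistances R_other = 0.02894 K/W
Total R = ΔT/Q = 21/331 = 0.06344 K/W
R_extruded polystyrene = R_total − R_other = 0.03451 K/W
k = L/(R·A) = 0.045/(0.03451×38.2)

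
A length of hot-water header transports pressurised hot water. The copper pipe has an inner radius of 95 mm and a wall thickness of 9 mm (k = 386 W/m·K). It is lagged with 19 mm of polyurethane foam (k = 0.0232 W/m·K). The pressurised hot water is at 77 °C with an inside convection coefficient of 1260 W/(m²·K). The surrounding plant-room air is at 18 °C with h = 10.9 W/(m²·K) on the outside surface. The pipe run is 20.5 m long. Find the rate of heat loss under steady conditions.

Q ≈ 951 W

For a radial system each layer contributes R = ln(r_out/r_in)/(2πkL); films add R = 1/(hA).
R_inner film = 1/(h_i·2πr₁L) = 1/(1260×2π×0.095×20.5) = 6.486×10^-5 K/W
R_copper pipe wall = ln(104/95)/(2π×386×20.5) = 1.821×10^-6 K/W
R_polyurethane foam = ln(123/104)/(2π×0.0232×20.5) = 0.05615 K/W
R_outer film = 1/(h_o·2πr_oL) = 1/(10.9×2π×0.123×20.5) = 0.005791 K/W
R_total = 0.06201 K/W
Q = ΔT/R_total = 59/0.06201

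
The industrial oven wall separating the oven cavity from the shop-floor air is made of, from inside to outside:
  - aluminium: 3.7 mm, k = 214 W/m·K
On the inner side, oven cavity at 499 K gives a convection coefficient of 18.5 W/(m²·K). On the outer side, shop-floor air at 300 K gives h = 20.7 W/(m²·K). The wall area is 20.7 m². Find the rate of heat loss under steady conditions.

Q ≈ 40200 W

Series thermal resistances:
R_inner film = 1/(h_i·A) = 1/(18.5×20.7) = 0.002611 K/W
R_aluminium = L/(kA) = 0.0037/(214×20.7) = 8.353×10^-7 K/W
R_outer film = 1/(h_o·A) = 1/(20.7×20.7) = 0.002334 K/W
R_total = 0.004946 K/W
Q = ΔT / R_total = 199 / 0.004946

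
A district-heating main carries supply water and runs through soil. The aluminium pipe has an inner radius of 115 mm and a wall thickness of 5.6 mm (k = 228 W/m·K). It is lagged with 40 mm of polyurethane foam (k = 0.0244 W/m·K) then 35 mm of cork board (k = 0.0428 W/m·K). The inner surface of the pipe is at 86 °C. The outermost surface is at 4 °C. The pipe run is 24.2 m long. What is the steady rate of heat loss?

Q ≈ 763 W

Treating each annulus and film as a series resistance:
R_aluminium pipe wall = ln(120.6/115)/(2π×228×24.2) = 1.371×10^-6 K/W
R_polyurethane foam = ln(160.6/120.6)/(2π×0.0244×24.2) = 0.0772 K/W
R_cork board = ln(195.6/160.6)/(2π×0.0428×24.2) = 0.03029 K/W
R_total = 0.1075 K/W
Q = ΔT/R_total = 82/0.1075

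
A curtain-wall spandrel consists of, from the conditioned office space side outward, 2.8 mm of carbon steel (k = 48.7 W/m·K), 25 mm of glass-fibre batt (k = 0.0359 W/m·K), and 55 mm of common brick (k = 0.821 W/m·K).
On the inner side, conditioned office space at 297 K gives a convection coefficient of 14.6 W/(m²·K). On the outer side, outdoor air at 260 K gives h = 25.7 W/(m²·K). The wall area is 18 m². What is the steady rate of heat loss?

Q ≈ 765 W

Using the resistance-network approach (series):
R_inner film = 1/(h_i·A) = 1/(14.6×18) = 0.003805 K/W
R_carbon steel = L/(kA) = 0.0028/(48.7×18) = 3.194×10^-6 K/W
R_glass-fibre batt = L/(kA) = 0.025/(0.0359×18) = 0.03869 K/W
R_common brick = L/(kA) = 0.055/(0.821×18) = 0.003722 K/W
R_outer film = 1/(h_o·A) = 1/(25.7×18) = 0.002162 K/W
R_total = 0.04838 K/W
Q = ΔT / R_total = 37 / 0.04838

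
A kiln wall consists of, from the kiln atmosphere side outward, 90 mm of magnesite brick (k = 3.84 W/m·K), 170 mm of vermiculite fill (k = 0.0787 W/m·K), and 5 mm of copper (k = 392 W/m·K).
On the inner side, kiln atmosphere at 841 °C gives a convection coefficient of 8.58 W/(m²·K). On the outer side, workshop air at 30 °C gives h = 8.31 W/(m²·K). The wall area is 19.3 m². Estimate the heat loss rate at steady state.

Q ≈ 6470 W

Model the wall as resistances in series:
R_inner film = 1/(h_i·A) = 1/(8.58×19.3) = 0.006039 K/W
R_magnesite brick = L/(kA) = 0.09/(3.84×19.3) = 0.001214 K/W
R_vermiculite fill = L/(kA) = 0.17/(0.0787×19.3) = 0.1119 K/W
R_copper = L/(kA) = 0.005/(392×19.3) = 6.609×10^-7 K/W
R_outer film = 1/(h_o·A) = 1/(8.31×19.3) = 0.006235 K/W
R_total = 0.1254 K/W
Q = ΔT / R_total = 811 / 0.1254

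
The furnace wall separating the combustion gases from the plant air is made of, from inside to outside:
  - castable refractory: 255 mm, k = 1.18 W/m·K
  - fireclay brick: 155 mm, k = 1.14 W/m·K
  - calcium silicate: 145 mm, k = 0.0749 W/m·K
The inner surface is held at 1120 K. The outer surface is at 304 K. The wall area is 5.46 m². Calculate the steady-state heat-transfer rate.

Series thermal resistances:
R_castable refractory = L/(kA) = 0.255/(1.18×5.46) = 0.03958 K/W
R_fireclay brick = L/(kA) = 0.155/(1.14×5.46) = 0.0249 K/W
R_calcium silicate = L/(kA) = 0.145/(0.0749×5.46) = 0.3546 K/W
R_total = 0.419 K/W
Q = ΔT / R_total = 816 / 0.419

Q ≈ 1950 W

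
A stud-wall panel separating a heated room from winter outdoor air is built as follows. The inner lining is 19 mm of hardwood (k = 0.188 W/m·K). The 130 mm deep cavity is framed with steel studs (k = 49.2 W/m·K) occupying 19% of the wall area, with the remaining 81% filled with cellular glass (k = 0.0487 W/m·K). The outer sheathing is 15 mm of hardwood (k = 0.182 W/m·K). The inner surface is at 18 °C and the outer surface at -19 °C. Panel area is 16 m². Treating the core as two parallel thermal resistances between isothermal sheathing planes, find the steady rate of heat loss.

Q ≈ 3000 W

Sheathing layers in series; stud and cavity paths in parallel between them.
R_inner = 0.019/(0.188×16) = 0.006316 K/W
R_stud  = 0.13/(49.2×0.19×16) = 8.692×10^-4 K/W
R_cav   = 0.13/(0.0487×0.81×16) = 0.206 K/W
1/R_core = 1/R_stud + 1/R_cav → R_core = 8.655×10^-4 K/W
R_outer = 0.015/(0.182×16) = 0.005151 K/W
R_total = 0.01233 K/W
Q = ΔT/R_total = 37/0.01233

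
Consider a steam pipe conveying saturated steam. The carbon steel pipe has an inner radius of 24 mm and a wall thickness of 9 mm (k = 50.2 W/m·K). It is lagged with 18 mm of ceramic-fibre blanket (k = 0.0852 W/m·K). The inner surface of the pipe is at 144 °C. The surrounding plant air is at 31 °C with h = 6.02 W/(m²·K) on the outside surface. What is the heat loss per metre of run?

Treating each annulus and film as a series resistance:
R_carbon steel pipe wall = ln(33/24)/(2π×50.2×1) = 0.00101 K/W
R_ceramic-fibre blanket = ln(51/33)/(2π×0.0852×1) = 0.8132 K/W
R_outer film = 1/(h_o·2πr_oL) = 1/(6.02×2π×0.051×1) = 0.5184 K/W
R_total = 1.333 K/W
Q = ΔT/R_total = 113/1.333

q′ ≈ 84.8 W/m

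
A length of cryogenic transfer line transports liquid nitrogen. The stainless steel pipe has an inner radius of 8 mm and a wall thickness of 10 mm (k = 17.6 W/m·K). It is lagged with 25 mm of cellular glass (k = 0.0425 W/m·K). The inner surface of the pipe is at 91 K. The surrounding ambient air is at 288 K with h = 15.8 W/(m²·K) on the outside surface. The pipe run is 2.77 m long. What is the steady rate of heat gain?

Q ≈ 156 W

Per-layer cylindrical resistances, series-summed:
R_stainless steel pipe wall = ln(18/8)/(2π×17.6×2.77) = 0.002647 K/W
R_cellular glass = ln(43/18)/(2π×0.0425×2.77) = 1.177 K/W
R_outer film = 1/(h_o·2πr_oL) = 1/(15.8×2π×0.043×2.77) = 0.08457 K/W
R_total = 1.265 K/W
Q = ΔT/R_total = 197/1.265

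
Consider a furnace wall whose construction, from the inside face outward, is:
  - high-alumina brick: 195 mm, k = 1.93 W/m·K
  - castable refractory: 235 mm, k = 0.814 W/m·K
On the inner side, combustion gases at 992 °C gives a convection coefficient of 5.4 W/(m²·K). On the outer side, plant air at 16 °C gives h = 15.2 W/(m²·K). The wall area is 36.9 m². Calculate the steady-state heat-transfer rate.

Thermal resistances in series:
R_inner film = 1/(h_i·A) = 1/(5.4×36.9) = 0.005019 K/W
R_high-alumina brick = L/(kA) = 0.195/(1.93×36.9) = 0.002738 K/W
R_castable refractory = L/(kA) = 0.235/(0.814×36.9) = 0.007824 K/W
R_outer film = 1/(h_o·A) = 1/(15.2×36.9) = 0.001783 K/W
R_total = 0.01736 K/W
Q = ΔT / R_total = 976 / 0.01736

Q ≈ 56200 W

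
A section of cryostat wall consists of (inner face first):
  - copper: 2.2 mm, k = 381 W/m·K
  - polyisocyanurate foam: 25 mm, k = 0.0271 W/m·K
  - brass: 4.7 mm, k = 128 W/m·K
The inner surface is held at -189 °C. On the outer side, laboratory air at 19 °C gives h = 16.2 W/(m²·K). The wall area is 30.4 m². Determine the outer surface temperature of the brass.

T ≈ 5.96 °C

Using the resistance-network approach (series):
R_copper = L/(kA) = 0.0022/(381×30.4) = 1.899×10^-7 K/W
R_polyisocyanurate foam = L/(kA) = 0.025/(0.0271×30.4) = 0.03035 K/W
R_brass = L/(kA) = 0.0047/(128×30.4) = 1.208×10^-6 K/W
R_outer film = 1/(h_o·A) = 1/(16.2×30.4) = 0.002031 K/W
R_total = 0.03238 K/W;  Q = ΔT/R_total = 208/0.03238 = 6424 W
T_interface = T_inner + Q·ΣR(inner→interface) = -189 + 6420×0.03035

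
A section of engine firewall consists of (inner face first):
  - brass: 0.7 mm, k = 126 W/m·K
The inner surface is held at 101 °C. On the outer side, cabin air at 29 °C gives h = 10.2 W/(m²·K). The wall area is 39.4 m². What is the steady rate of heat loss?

Model the wall as resistances in series:
R_brass = L/(kA) = 0.0007/(126×39.4) = 1.41×10^-7 K/W
R_outer film = 1/(h_o·A) = 1/(10.2×39.4) = 0.002488 K/W
R_total = 0.002488 K/W
Q = ΔT / R_total = 72 / 0.002488

Q ≈ 28900 W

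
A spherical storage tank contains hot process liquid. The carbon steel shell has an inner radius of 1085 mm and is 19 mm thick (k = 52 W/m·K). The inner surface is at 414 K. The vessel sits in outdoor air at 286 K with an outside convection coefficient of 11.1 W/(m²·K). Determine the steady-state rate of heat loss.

Spherical conduction: R = (1/r_in − 1/r_out)/(4πk) per layer; series-sum.
R_carbon steel shell = (1/1.085 − 1/1.104)/(4π×52) = 2.427×10^-5 K/W
R_outer film = 1/(h·4πr_o²) = 1/(11.1×4π×1.104²) = 0.005882 K/W
R_total = 0.005906 K/W
Q = ΔT/R_total = 128/0.005906

Q ≈ 21700 W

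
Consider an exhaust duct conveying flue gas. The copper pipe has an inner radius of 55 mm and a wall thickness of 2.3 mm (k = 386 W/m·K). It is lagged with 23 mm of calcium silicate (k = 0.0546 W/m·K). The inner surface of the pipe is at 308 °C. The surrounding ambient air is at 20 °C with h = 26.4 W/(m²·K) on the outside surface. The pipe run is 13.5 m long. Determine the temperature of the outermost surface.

T ≈ 40.4 °C

Cylindrical conduction, so R = ln(r₂/r₁)/(2πkL) per layer, in series:
R_copper pipe wall = ln(57.3/55)/(2π×386×13.5) = 1.251×10^-6 K/W
R_calcium silicate = ln(80.3/57.3)/(2π×0.0546×13.5) = 0.07287 K/W
R_outer film = 1/(h_o·2πr_oL) = 1/(26.4×2π×0.0803×13.5) = 0.005561 K/W
R_total = 0.07843 K/W
Q = ΔT/R_total = 288/0.07843
Q = 3670 W
T_interface = T_inner − Q·ΣR(inner→interface) = 308 − 3670×0.07287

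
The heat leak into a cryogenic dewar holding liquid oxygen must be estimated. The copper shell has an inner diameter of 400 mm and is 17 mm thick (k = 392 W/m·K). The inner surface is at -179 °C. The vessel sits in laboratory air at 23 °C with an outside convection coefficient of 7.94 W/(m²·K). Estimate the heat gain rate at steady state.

For a spherical shell R = (1/r₁ − 1/r₂)/(4πk); film R = 1/(h·4πr²). In series:
R_copper shell = (1/0.2 − 1/0.217)/(4π×392) = 7.952×10^-5 K/W
R_outer film = 1/(h·4πr_o²) = 1/(7.94×4π×0.217²) = 0.2128 K/W
R_total = 0.2129 K/W
Q = ΔT/R_total = 202/0.2129

Q ≈ 949 W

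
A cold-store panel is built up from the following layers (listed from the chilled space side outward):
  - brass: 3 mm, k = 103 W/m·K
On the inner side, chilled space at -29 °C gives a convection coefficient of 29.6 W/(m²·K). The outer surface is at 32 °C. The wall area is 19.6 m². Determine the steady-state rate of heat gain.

Q ≈ 35400 W

Treating each layer as a thermal resistance in series:
R_inner film = 1/(h_i·A) = 1/(29.6×19.6) = 0.001724 K/W
R_brass = L/(kA) = 0.003/(103×19.6) = 1.486×10^-6 K/W
R_total = 0.001725 K/W
Q = ΔT / R_total = 61 / 0.001725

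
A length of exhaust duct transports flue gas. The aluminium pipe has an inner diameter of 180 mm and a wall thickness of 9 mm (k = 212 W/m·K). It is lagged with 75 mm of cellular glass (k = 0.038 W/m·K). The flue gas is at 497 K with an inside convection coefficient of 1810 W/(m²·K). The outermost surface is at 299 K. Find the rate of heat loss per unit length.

For a radial system each layer contributes R = ln(r_out/r_in)/(2πkL); films add R = 1/(hA).
R_inner film = 1/(h_i·2πr₁L) = 1/(1810×2π×0.09×1) = 9.77×10^-4 K/W
R_aluminium pipe wall = ln(99/90)/(2π×212×1) = 7.155×10^-5 K/W
R_cellular glass = ln(174/99)/(2π×0.038×1) = 2.362 K/W
R_total = 2.363 K/W
Q = ΔT/R_total = 198/2.363

q′ ≈ 83.8 W/m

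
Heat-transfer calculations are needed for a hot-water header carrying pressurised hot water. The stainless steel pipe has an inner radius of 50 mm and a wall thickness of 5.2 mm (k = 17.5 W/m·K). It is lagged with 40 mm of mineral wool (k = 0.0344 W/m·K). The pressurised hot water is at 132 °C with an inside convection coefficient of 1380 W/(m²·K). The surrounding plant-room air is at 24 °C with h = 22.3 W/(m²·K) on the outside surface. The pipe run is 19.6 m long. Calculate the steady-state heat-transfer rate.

Q ≈ 814 W

Per-layer cylindrical resistances, series-summed:
R_inner film = 1/(h_i·2πr₁L) = 1/(1380×2π×0.05×19.6) = 1.177×10^-4 K/W
R_stainless steel pipe wall = ln(55.2/50)/(2π×17.5×19.6) = 4.591×10^-5 K/W
R_mineral wool = ln(95.2/55.2)/(2π×0.0344×19.6) = 0.1287 K/W
R_outer film = 1/(h_o·2πr_oL) = 1/(22.3×2π×0.0952×19.6) = 0.003825 K/W
R_total = 0.1326 K/W
Q = ΔT/R_total = 108/0.1326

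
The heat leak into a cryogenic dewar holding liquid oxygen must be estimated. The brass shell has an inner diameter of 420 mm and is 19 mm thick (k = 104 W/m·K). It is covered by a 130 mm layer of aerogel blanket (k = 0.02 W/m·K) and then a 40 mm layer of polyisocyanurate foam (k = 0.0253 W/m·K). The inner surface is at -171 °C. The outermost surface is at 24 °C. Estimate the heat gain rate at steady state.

Q ≈ 27.2 W

Radial (spherical) resistances in series:
R_brass shell = (1/0.21 − 1/0.229)/(4π×104) = 3.023×10^-4 K/W
R_aerogel blanket = (1/0.229 − 1/0.359)/(4π×0.02) = 6.292 K/W
R_polyisocyanurate foam = (1/0.359 − 1/0.399)/(4π×0.0253) = 0.8783 K/W
R_total = 7.17 K/W
Q = ΔT/R_total = 195/7.17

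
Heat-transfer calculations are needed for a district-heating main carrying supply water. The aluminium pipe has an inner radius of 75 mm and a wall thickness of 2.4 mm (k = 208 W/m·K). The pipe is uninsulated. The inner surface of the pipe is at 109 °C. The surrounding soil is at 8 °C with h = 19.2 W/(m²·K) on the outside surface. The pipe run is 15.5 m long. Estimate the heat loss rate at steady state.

Q ≈ 14600 W

For a radial system each layer contributes R = ln(r_out/r_in)/(2πkL); films add R = 1/(hA).
R_aluminium pipe wall = ln(77.4/75)/(2π×208×15.5) = 1.555×10^-6 K/W
R_outer film = 1/(h_o·2πr_oL) = 1/(19.2×2π×0.0774×15.5) = 0.006909 K/W
R_total = 0.006911 K/W
Q = ΔT/R_total = 101/0.006911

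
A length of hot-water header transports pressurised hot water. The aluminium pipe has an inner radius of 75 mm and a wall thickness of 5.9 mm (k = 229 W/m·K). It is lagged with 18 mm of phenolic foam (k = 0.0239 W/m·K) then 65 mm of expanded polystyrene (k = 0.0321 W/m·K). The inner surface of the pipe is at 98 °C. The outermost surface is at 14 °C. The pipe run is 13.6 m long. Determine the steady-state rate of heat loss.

Q ≈ 297 W

Treating each annulus and film as a series resistance:
R_aluminium pipe wall = ln(80.9/75)/(2π×229×13.6) = 3.87×10^-6 K/W
R_phenolic foam = ln(98.9/80.9)/(2π×0.0239×13.6) = 0.09837 K/W
R_expanded polystyrene = ln(163.9/98.9)/(2π×0.0321×13.6) = 0.1842 K/W
R_total = 0.2825 K/W
Q = ΔT/R_total = 84/0.2825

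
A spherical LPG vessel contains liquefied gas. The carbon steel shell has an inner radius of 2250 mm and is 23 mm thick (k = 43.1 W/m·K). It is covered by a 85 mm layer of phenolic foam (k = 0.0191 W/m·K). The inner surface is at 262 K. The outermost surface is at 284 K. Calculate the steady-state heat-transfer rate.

Spherical conduction: R = (1/r_in − 1/r_out)/(4πk) per layer; series-sum.
R_carbon steel shell = (1/2.25 − 1/2.273)/(4π×43.1) = 8.303×10^-6 K/W
R_phenolic foam = (1/2.273 − 1/2.358)/(4π×0.0191) = 0.06607 K/W
R_total = 0.06608 K/W
Q = ΔT/R_total = 22/0.06608

Q ≈ 333 W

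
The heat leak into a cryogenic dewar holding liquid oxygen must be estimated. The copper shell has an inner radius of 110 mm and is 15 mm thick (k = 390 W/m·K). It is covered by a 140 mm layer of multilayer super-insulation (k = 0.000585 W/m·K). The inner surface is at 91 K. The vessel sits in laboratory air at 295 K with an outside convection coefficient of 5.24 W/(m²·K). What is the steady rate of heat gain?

Radial (spherical) resistances in series:
R_copper shell = (1/0.11 − 1/0.125)/(4π×390) = 2.226×10^-4 K/W
R_multilayer super-insulation = (1/0.125 − 1/0.265)/(4π×0.000585) = 574.9 K/W
R_outer film = 1/(h·4πr_o²) = 1/(5.24×4π×0.265²) = 0.2163 K/W
R_total = 575.1 K/W
Q = ΔT/R_total = 204/575.1

Q ≈ 0.355 W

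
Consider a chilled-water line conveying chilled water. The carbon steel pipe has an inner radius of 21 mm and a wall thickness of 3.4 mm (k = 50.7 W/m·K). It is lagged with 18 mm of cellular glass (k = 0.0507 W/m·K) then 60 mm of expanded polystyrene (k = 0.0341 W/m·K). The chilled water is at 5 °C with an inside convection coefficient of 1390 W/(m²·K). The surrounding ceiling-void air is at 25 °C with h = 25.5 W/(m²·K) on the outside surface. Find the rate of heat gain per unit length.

Treating each annulus and film as a series resistance:
R_inner film = 1/(h_i·2πr₁L) = 1/(1390×2π×0.021×1) = 0.005452 K/W
R_carbon steel pipe wall = ln(24.4/21)/(2π×50.7×1) = 4.711×10^-4 K/W
R_cellular glass = ln(42.4/24.4)/(2π×0.0507×1) = 1.735 K/W
R_expanded polystyrene = ln(102.4/42.4)/(2π×0.0341×1) = 4.115 K/W
R_outer film = 1/(h_o·2πr_oL) = 1/(25.5×2π×0.1024×1) = 0.06095 K/W
R_total = 5.917 K/W
Q = ΔT/R_total = 20/5.917

q′ ≈ 3.38 W/m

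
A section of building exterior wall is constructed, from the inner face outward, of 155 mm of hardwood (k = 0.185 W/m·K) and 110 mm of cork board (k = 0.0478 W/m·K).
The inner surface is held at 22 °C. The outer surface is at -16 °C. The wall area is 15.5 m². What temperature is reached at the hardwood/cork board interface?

Series thermal resistances:
R_hardwood = L/(kA) = 0.155/(0.185×15.5) = 0.05405 K/W
R_cork board = L/(kA) = 0.11/(0.0478×15.5) = 0.1485 K/W
R_total = 0.2025 K/W;  Q = ΔT/R_total = 38/0.2025 = 187.6 W
T_interface = T_inner − Q·ΣR(inner→interface) = 22 − 188×0.05405

T ≈ 11.9 °C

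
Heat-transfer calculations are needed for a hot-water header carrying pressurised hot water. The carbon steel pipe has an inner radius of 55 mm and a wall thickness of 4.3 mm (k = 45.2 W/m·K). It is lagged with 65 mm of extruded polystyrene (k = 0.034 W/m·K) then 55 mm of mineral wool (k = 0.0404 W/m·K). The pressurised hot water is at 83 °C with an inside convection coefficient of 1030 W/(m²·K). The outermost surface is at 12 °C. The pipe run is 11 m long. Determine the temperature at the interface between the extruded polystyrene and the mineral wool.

T ≈ 32.9 °C

Cylindrical conduction, so R = ln(r₂/r₁)/(2πkL) per layer, in series:
R_inner film = 1/(h_i·2πr₁L) = 1/(1030×2π×0.055×11) = 2.554×10^-4 K/W
R_carbon steel pipe wall = ln(59.3/55)/(2π×45.2×11) = 2.41×10^-5 K/W
R_extruded polystyrene = ln(124.3/59.3)/(2π×0.034×11) = 0.3149 K/W
R_mineral wool = ln(179.3/124.3)/(2π×0.0404×11) = 0.1312 K/W
R_total = 0.4464 K/W
Q = ΔT/R_total = 71/0.4464
Q = 159 W
T_interface = T_inner − Q·ΣR(inner→interface) = 83 − 159×0.3152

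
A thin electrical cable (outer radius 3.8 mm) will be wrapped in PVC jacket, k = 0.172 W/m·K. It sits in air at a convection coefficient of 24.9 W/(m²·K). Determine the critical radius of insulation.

r_cr ≈ 6.91 mm

For a cylinder r_cr = k/h = 0.172/24.9
r_cr = 6.91 mm; since the bare radius (3.8 mm) is below r_cr, adding a thin layer of insulation will *increase* heat loss.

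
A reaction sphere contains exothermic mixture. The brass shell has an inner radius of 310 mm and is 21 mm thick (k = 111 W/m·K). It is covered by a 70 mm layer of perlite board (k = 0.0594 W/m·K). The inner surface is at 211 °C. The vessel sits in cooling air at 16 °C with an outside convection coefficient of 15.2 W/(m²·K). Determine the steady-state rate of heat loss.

Q ≈ 264 W

For a spherical shell R = (1/r₁ − 1/r₂)/(4πk); film R = 1/(h·4πr²). In series:
R_brass shell = (1/0.31 − 1/0.331)/(4π×111) = 1.467×10^-4 K/W
R_perlite board = (1/0.331 − 1/0.401)/(4π×0.0594) = 0.7065 K/W
R_outer film = 1/(h·4πr_o²) = 1/(15.2×4π×0.401²) = 0.03256 K/W
R_total = 0.7392 K/W
Q = ΔT/R_total = 195/0.7392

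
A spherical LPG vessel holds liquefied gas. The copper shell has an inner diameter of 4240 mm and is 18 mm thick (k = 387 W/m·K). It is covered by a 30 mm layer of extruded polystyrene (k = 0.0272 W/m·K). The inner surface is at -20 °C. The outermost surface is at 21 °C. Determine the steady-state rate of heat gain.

Radial (spherical) resistances in series:
R_copper shell = (1/2.12 − 1/2.138)/(4π×387) = 8.166×10^-7 K/W
R_extruded polystyrene = (1/2.138 − 1/2.168)/(4π×0.0272) = 0.01894 K/W
R_total = 0.01894 K/W
Q = ΔT/R_total = 41/0.01894

Q ≈ 2170 W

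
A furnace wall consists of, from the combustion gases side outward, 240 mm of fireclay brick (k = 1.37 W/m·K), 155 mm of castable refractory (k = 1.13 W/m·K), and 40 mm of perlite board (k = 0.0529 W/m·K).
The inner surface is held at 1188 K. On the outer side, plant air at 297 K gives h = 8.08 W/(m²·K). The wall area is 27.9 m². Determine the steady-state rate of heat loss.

Series thermal resistances:
R_fireclay brick = L/(kA) = 0.24/(1.37×27.9) = 0.006279 K/W
R_castable refractory = L/(kA) = 0.155/(1.13×27.9) = 0.004916 K/W
R_perlite board = L/(kA) = 0.04/(0.0529×27.9) = 0.0271 K/W
R_outer film = 1/(h_o·A) = 1/(8.08×27.9) = 0.004436 K/W
R_total = 0.04273 K/W
Q = ΔT / R_total = 891 / 0.04273

Q ≈ 20900 W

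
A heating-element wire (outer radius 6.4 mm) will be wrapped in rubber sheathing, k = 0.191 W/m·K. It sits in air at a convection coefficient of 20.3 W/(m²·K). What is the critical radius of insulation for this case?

For a cylinder r_cr = k/h = 0.191/20.3
r_cr = 9.41 mm; since the bare radius (6.4 mm) is below r_cr, adding a thin layer of insulation will *increase* heat loss.

r_cr ≈ 9.41 mm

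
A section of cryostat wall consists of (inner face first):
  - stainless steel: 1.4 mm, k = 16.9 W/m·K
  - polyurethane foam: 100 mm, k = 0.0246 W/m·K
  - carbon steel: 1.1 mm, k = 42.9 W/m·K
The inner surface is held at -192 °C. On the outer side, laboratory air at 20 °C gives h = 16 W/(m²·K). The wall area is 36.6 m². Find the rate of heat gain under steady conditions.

Q ≈ 1880 W

Thermal resistances in series:
R_stainless steel = L/(kA) = 0.0014/(16.9×36.6) = 2.263×10^-6 K/W
R_polyurethane foam = L/(kA) = 0.1/(0.0246×36.6) = 0.1111 K/W
R_carbon steel = L/(kA) = 0.0011/(42.9×36.6) = 7.006×10^-7 K/W
R_outer film = 1/(h_o·A) = 1/(16×36.6) = 0.001708 K/W
R_total = 0.1128 K/W
Q = ΔT / R_total = 212 / 0.1128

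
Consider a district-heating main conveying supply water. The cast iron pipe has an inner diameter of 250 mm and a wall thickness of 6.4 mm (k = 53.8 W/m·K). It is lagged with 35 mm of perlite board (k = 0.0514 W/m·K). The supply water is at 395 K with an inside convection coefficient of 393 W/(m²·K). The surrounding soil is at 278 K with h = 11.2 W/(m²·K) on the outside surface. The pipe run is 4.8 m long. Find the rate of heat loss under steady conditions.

Cylindrical conduction, so R = ln(r₂/r₁)/(2πkL) per layer, in series:
R_inner film = 1/(h_i·2πr₁L) = 1/(393×2π×0.125×4.8) = 6.75×10^-4 K/W
R_cast iron pipe wall = ln(131.4/125)/(2π×53.8×4.8) = 3.077×10^-5 K/W
R_perlite board = ln(166.4/131.4)/(2π×0.0514×4.8) = 0.1523 K/W
R_outer film = 1/(h_o·2πr_oL) = 1/(11.2×2π×0.1664×4.8) = 0.01779 K/W
R_total = 0.1708 K/W
Q = ΔT/R_total = 117/0.1708

Q ≈ 685 W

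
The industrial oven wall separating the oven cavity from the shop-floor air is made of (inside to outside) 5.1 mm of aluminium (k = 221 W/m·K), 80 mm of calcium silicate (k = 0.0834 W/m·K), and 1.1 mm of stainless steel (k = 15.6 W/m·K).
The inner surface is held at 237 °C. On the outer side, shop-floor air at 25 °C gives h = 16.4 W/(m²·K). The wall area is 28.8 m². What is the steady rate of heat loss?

Model the wall as resistances in series:
R_aluminium = L/(kA) = 0.0051/(221×28.8) = 8.013×10^-7 K/W
R_calcium silicate = L/(kA) = 0.08/(0.0834×28.8) = 0.03331 K/W
R_stainless steel = L/(kA) = 0.0011/(15.6×28.8) = 2.448×10^-6 K/W
R_outer film = 1/(h_o·A) = 1/(16.4×28.8) = 0.002117 K/W
R_total = 0.03543 K/W
Q = ΔT / R_total = 212 / 0.03543

Q ≈ 5980 W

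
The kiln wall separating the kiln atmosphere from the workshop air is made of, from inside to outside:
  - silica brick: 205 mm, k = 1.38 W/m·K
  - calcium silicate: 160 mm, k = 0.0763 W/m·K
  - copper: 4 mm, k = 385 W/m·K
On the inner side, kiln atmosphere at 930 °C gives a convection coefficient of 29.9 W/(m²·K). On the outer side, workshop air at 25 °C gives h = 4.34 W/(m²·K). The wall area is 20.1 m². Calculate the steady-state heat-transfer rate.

Q ≈ 7250 W

Thermal resistances in series:
R_inner film = 1/(h_i·A) = 1/(29.9×20.1) = 0.001664 K/W
R_silica brick = L/(kA) = 0.205/(1.38×20.1) = 0.007391 K/W
R_calcium silicate = L/(kA) = 0.16/(0.0763×20.1) = 0.1043 K/W
R_copper = L/(kA) = 0.004/(385×20.1) = 5.169×10^-7 K/W
R_outer film = 1/(h_o·A) = 1/(4.34×20.1) = 0.01146 K/W
R_total = 0.1248 K/W
Q = ΔT / R_total = 905 / 0.1248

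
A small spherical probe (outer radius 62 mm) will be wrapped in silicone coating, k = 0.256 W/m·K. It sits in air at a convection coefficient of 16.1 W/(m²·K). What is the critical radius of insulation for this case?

r_cr ≈ 31.8 mm

For a sphere r_cr = 2k/h = 2×0.256/16.1
r_cr = 31.8 mm; since the bare radius (62 mm) is above r_cr, any added insulation will reduce heat loss.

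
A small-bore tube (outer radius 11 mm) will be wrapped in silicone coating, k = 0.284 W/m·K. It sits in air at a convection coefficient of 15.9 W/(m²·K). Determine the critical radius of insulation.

r_cr ≈ 17.9 mm

For a cylinder r_cr = k/h = 0.284/15.9
r_cr = 17.9 mm; since the bare radius (11 mm) is below r_cr, adding a thin layer of insulation will *increase* heat loss.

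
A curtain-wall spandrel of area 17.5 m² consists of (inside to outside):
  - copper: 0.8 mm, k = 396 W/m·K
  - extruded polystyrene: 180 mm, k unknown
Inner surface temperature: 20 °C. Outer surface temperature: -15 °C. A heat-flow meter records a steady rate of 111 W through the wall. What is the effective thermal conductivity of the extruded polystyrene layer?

k ≈ 0.0326 W/(m·K)

Using the resistance-network approach (series):
R_copper = L/(kA) = 0.0008/(396×17.5) = 1.154×10^-7 K/W
Sum of known resistances R_other = 1.154×10^-7 K/W
Total R = ΔT/Q = 35/111 = 0.3153 K/W
R_extruded polystyrene = R_total − R_other = 0.3153 K/W
k = L/(R·A) = 0.18/(0.3153×17.5)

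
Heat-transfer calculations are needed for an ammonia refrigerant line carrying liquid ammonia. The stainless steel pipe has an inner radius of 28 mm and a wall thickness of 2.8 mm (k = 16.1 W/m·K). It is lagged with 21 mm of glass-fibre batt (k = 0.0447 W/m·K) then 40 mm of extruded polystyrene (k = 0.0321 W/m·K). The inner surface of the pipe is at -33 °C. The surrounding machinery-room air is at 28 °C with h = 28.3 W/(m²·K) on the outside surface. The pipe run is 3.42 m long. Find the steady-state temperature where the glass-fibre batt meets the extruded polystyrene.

Per-layer cylindrical resistances, series-summed:
R_stainless steel pipe wall = ln(30.8/28)/(2π×16.1×3.42) = 2.755×10^-4 K/W
R_glass-fibre batt = ln(51.8/30.8)/(2π×0.0447×3.42) = 0.5412 K/W
R_extruded polystyrene = ln(91.8/51.8)/(2π×0.0321×3.42) = 0.8296 K/W
R_outer film = 1/(h_o·2πr_oL) = 1/(28.3×2π×0.0918×3.42) = 0.01791 K/W
R_total = 1.389 K/W
Q = ΔT/R_total = 61/1.389
Q = 43.9 W
T_interface = T_inner + Q·ΣR(inner→interface) = -33 + 43.9×0.5415

T ≈ -9.22 °C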